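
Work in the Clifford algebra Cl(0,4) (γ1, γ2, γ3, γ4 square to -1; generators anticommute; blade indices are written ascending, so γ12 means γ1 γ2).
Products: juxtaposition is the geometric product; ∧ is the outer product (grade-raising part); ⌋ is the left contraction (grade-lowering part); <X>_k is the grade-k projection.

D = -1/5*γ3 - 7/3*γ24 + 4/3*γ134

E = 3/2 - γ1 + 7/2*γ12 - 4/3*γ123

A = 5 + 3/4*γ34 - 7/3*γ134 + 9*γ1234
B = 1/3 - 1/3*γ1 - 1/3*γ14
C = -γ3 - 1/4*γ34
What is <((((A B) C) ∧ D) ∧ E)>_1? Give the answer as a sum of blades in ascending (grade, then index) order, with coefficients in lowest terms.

step 1: 5/3 - 5/3*γ1 + 7/9*γ3 + 1/4*γ13 - 5/3*γ14 + 3*γ23 - 19/36*γ34 - 37/36*γ134 - 3*γ234 + 3*γ1234
step 2: 31/48 - 1/144*γ1 + 9/4*γ2 - 5/3*γ3 + 13/18*γ4 + 3/4*γ12 + 25/12*γ13 + 157/144*γ14 + 15/4*γ24 - 5/12*γ34 - 3*γ124 - 5/4*γ134
step 3: -31/240*γ3 + 1/720*γ13 - 9/20*γ23 - 217/144*γ24 + 13/90*γ34 - 3/20*γ123 + 7/432*γ124 + 259/240*γ134 - 113/36*γ234 + 227/180*γ1234
step 4: -31/160*γ3 - 61/480*γ13 - 27/40*γ23 - 217/96*γ24 + 13/60*γ34 - 109/480*γ123 + 49/32*γ124 + 2123/1440*γ134 - 113/24*γ234 - 89/120*γ1234
step 5: -31/160*γ3
Answer: -31/160*γ3


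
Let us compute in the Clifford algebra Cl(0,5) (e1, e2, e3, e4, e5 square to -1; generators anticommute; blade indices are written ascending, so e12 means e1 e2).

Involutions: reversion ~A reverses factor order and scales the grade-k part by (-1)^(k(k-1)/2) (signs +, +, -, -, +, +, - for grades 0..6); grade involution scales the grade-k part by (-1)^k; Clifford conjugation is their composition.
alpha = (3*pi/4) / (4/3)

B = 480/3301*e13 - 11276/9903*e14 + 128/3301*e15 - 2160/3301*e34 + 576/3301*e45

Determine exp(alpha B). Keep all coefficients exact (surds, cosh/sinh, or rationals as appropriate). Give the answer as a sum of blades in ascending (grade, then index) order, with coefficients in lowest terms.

B^2 term by term: the squares give (480/3301)^2*(e13)^2 + (-11276/9903)^2*(e14)^2 + (128/3301)^2*(e15)^2 + (-2160/3301)^2*(e34)^2 + (576/3301)^2*(e45)^2 = 230400/10896601*(-1) + 127148176/98069409*(-1) + 16384/10896601*(-1) + 4665600/10896601*(-1) + 331776/10896601*(-1) = -16/9 (each basis 2-blade squares to minus the product of its generators' squares); cross terms between blades sharing an index anticommute and cancel; the commuting (index-disjoint) pairs give grade-4 terms 2*c*c'*(blade product), which cancel blade by blade — e1345: 552960/10896601 - 552960/10896601 = 0 — confirming B is simple. So B^2 = -16/9.
B^2 = -16/9 — since the square is negative, the closed form is circular: l = 4/3, alpha*l = 3*pi/4, so exp(alpha B) = cos(3*pi/4) + (sin(3*pi/4)/(4/3))*B = -sqrt(2)/2 + (3*sqrt(2)/8)*B.
Answer: -sqrt(2)/2 + 180*sqrt(2)/3301*e13 - 2819*sqrt(2)/6602*e14 + 48*sqrt(2)/3301*e15 - 810*sqrt(2)/3301*e34 + 216*sqrt(2)/3301*e45


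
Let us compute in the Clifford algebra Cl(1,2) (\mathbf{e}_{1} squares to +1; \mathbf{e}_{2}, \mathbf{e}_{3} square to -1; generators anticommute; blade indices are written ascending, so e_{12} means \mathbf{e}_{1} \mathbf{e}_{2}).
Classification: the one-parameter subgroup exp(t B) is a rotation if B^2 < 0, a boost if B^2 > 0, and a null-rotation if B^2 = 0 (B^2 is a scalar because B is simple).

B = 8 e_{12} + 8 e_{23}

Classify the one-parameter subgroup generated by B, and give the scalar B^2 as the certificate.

B^2 term by term: the squares give (8)^2*(e_{12})^2 + (8)^2*(e_{23})^2 = 64*(+1) + 64*(-1) = 0 (each basis 2-blade squares to minus the product of its generators' squares); cross terms between blades sharing an index anticommute and cancel. So B^2 = 0.
Answer: null-rotation, certificate B^2 = 0. Certificate logic: 0 is a conjugation-invariant scalar, so its sign fixes rotation versus boost versus null-rotation outright.


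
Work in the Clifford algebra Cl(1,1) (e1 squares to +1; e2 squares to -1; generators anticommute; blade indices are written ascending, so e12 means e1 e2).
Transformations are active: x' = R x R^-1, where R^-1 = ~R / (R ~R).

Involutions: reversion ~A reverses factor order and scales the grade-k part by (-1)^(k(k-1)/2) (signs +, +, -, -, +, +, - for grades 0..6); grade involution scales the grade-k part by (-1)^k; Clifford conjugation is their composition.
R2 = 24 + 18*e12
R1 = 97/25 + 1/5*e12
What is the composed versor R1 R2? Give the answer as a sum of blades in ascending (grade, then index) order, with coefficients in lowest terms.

Distribute over the terms of R1 (each basis-blade product reordered to ascending indices, repeated generators contracted through their squares):
(97/25) R2 = 2328/25 + 1746/25*e12
(1/5*e12) R2 = 18/5 + 24/5*e12
Summing the partial products and collecting blades:
Answer: 2418/25 + 1866/25*e12


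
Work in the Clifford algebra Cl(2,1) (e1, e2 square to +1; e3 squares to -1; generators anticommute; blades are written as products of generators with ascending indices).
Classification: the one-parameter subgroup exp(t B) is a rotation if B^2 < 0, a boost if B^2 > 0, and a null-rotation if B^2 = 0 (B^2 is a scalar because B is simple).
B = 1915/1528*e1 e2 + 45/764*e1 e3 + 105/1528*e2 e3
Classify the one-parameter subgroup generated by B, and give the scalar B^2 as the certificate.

B^2 term by term: the squares give (1915/1528)^2*(e1 e2)^2 + (45/764)^2*(e1 e3)^2 + (105/1528)^2*(e2 e3)^2 = 3667225/2334784*(-1) + 2025/583696*(+1) + 11025/2334784*(+1) = -25/16 (each basis 2-blade squares to minus the product of its generators' squares); cross terms between blades sharing an index anticommute and cancel. So B^2 = -25/16.
Answer: rotation, certificate B^2 = -25/16. The scalar -25/16 is the complete invariant here: its sign names the subgroup type.


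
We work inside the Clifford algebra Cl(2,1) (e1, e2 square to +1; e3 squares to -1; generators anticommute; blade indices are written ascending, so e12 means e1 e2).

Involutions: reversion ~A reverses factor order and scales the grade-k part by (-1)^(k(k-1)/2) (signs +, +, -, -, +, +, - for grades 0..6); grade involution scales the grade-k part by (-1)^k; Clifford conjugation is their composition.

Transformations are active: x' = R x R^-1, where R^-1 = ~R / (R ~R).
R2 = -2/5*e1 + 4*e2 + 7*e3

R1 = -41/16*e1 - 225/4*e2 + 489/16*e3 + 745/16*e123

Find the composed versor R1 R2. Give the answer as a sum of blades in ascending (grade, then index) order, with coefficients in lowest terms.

Distribute over the terms of R2 (each basis-blade product reordered to ascending indices, repeated generators contracted through their squares):
R1 (-2/5*e1) = 41/40 - 45/2*e12 + 489/40*e13 - 149/8*e23
R1 (4*e2) = -225 - 41/4*e12 - 745/4*e13 - 489/4*e23
R1 (7*e3) = -3423/16 - 5215/16*e12 - 287/16*e13 - 1575/4*e23
Summing the partial products and collecting blades:
Answer: -35033/80 - 5739/16*e12 - 15357/80*e13 - 4277/8*e23


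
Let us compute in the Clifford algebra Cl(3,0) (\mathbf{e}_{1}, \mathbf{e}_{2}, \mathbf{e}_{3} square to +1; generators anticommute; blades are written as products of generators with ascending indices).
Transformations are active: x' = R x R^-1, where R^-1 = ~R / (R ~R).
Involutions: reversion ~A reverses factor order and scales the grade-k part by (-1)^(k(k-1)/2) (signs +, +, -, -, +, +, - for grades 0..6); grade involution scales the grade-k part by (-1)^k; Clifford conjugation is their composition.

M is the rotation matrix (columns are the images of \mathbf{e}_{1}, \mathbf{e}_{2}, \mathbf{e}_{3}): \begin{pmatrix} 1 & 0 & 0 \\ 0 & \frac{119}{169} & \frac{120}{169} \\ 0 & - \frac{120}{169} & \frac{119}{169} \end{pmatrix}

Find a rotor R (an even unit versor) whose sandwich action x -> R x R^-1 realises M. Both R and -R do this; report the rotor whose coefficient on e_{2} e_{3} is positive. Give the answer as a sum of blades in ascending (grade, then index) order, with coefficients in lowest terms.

Method: write R = a + b12*e_{1} e_{2} + b13*e_{1} e_{3} + b23*e_{2} e_{3} with a^2 + b12^2 + b13^2 + b23^2 = 1 (so R^-1 = ~R). Expanding the columns R e_j ~R gives tr M = 4a^2 - 1 and, from the antisymmetric part, M21 - M12 = -4a*b12, M13 - M31 = 4a*b13, M32 - M23 = -4a*b23.
Here tr M = \frac{407}{169}, so a^2 = (1 + tr M)/4 = \frac{144}{169} and a = ±\frac{12}{13}. Taking a = \frac{12}{13}: M21 - M12 = 0, M13 - M31 = 0, M32 - M23 = -\frac{240}{169}, giving b12 = 0, b13 = 0, b23 = \frac{5}{13}, i.e. R = \frac{12}{13} + \frac{5}{13} e_{2} e_{3}.
Its e_{2} e_{3} coefficient is already positive.
Answer: \frac{12}{13} + \frac{5}{13} e_{2} e_{3}. Uniqueness: Spin(3) -> SO(3) maps R and -R to the same rotation of trace \frac{407}{169}; fixing the sign of the e_{2} e_{3} coefficient removes the ambiguity.


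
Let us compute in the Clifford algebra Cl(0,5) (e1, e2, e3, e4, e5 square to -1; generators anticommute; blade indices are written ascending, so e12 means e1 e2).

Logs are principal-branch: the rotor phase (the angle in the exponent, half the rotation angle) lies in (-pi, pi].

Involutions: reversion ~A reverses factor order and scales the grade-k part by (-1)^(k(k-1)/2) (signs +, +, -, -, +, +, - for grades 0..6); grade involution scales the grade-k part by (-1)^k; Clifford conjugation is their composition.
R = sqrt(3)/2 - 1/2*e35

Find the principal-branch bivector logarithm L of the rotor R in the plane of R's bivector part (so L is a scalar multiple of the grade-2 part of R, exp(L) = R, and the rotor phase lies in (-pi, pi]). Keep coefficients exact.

The scalar part of R is sqrt(3)/2, and that scalar determines the rotor phase on the principal branch; recovering the unit plane as bivector-part over sine of the phase gives L = phase * plane.
Concretely: cos(phase) = sqrt(3)/2 gives phase = ±pi/6, and since phase/sin(phase) is even the sign is immaterial: L = (phase/sin(phase)) * <R>_2 = (pi/3) * <R>_2.
Answer: -pi/6*e35


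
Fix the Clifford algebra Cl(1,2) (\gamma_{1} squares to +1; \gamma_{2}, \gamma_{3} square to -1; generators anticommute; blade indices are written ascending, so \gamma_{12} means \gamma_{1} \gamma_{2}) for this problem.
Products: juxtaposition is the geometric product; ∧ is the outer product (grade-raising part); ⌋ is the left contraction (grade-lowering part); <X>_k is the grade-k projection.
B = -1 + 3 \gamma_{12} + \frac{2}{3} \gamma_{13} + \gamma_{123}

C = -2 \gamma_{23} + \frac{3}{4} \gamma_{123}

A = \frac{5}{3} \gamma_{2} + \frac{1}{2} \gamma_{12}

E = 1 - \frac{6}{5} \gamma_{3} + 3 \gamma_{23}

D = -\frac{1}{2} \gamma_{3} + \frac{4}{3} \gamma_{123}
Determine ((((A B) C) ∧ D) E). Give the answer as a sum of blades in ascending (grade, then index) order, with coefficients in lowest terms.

step 1: \frac{3}{2} + 5 \gamma_{1} - \frac{5}{3} \gamma_{2} + \frac{1}{2} \gamma_{3} - \frac{1}{2} \gamma_{12} + \frac{5}{3} \gamma_{13} - \frac{1}{3} \gamma_{23} - \frac{10}{9} \gamma_{123}
step 2: \frac{1}{6} - \frac{71}{36} \gamma_{1} - \frac{9}{4} \gamma_{2} - \frac{89}{24} \gamma_{3} - \frac{89}{24} \gamma_{12} - \frac{9}{4} \gamma_{13} + \frac{3}{4} \gamma_{23} - \frac{71}{8} \gamma_{123}
step 3: -\frac{1}{12} \gamma_{3} + \frac{71}{72} \gamma_{13} + \frac{9}{8} \gamma_{23} + \frac{299}{144} \gamma_{123}
step 4: -\frac{139}{40} - \frac{1211}{240} \gamma_{1} + \frac{11}{10} \gamma_{2} - \frac{1}{12} \gamma_{3} + \frac{109}{20} \gamma_{12} + \frac{71}{72} \gamma_{13} + \frac{9}{8} \gamma_{23} + \frac{299}{144} \gamma_{123}
Answer: -\frac{139}{40} - \frac{1211}{240} \gamma_{1} + \frac{11}{10} \gamma_{2} - \frac{1}{12} \gamma_{3} + \frac{109}{20} \gamma_{12} + \frac{71}{72} \gamma_{13} + \frac{9}{8} \gamma_{23} + \frac{299}{144} \gamma_{123}


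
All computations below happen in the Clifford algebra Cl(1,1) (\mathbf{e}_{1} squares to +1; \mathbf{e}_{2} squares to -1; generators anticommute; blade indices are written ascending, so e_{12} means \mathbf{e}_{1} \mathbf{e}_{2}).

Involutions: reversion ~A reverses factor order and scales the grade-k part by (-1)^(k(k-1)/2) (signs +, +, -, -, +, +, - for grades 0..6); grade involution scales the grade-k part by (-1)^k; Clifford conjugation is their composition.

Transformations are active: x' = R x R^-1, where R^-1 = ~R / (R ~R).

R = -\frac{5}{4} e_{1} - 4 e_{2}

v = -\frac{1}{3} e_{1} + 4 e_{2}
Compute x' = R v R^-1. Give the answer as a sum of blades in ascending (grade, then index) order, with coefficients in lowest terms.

~R = -\frac{5}{4} e_{1} - 4 e_{2}, and R ~R = -\frac{231}{16}, so R^-1 = ~R / (-\frac{231}{16}).
R v = \frac{197}{12} - \frac{19}{3} e_{12}
Answer: \frac{2201}{693} e_{1} + \frac{3532}{693} e_{2}


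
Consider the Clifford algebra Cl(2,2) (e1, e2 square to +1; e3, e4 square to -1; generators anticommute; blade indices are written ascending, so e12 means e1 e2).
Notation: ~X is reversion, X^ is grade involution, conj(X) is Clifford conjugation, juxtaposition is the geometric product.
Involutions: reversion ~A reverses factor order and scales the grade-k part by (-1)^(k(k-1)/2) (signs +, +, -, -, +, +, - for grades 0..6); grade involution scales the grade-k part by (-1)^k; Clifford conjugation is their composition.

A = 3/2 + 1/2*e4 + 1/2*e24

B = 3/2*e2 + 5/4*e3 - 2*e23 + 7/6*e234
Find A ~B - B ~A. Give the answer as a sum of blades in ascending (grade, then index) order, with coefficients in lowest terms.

first term: 9/4*e2 + 59/24*e3 - 3/4*e4 + 43/12*e23 - 3/4*e24 + 3/8*e34 - 11/8*e234
second term: 9/4*e2 + 59/24*e3 - 3/4*e4 - 43/12*e23 + 3/4*e24 - 3/8*e34 + 11/8*e234
Answer: 43/6*e23 - 3/2*e24 + 3/4*e34 - 11/4*e234


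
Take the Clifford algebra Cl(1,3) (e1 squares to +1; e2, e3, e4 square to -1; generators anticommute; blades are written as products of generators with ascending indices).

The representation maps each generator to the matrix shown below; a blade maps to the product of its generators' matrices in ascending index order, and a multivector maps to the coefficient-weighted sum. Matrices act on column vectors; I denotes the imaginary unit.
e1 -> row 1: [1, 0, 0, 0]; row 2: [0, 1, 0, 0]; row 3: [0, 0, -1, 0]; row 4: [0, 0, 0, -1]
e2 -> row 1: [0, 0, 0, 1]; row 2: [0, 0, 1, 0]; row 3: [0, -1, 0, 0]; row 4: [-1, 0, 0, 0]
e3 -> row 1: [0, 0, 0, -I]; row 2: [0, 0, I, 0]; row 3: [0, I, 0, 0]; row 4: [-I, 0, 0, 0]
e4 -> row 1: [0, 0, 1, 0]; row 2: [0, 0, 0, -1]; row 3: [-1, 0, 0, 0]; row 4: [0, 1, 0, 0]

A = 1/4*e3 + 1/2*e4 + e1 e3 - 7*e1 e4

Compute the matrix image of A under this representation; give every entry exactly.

Bivector images (products of the table entries): rho(e1 e3) = rho(e1)rho(e3) = row 1: [0, 0, 0, -I]; row 2: [0, 0, I, 0]; row 3: [0, -I, 0, 0]; row 4: [I, 0, 0, 0]; rho(e1 e4) = rho(e1)rho(e4) = row 1: [0, 0, 1, 0]; row 2: [0, 0, 0, -1]; row 3: [1, 0, 0, 0]; row 4: [0, -1, 0, 0].
M = (1/4)*rho(e3) + (1/2)*rho(e4) + (1)*rho(e1 e3) + (-7)*rho(e1 e4), summed entrywise:
Answer: row 1: [0, 0, -13/2, -5*I/4]; row 2: [0, 0, 5*I/4, 13/2]; row 3: [-15/2, -3*I/4, 0, 0]; row 4: [3*I/4, 15/2, 0, 0]


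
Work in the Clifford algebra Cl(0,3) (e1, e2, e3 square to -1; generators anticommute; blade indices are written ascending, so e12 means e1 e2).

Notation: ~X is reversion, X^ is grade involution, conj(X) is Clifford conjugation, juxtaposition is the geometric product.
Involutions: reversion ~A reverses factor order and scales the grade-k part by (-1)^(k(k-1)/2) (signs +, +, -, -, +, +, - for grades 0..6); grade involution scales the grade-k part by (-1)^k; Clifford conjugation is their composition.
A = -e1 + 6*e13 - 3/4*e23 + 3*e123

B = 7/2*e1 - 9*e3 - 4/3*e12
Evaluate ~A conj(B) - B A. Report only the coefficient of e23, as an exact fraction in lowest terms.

first term: -7/2 + 54*e1 - 65/12*e2 + 25*e3 + 27*e12 - 8*e13 - 5/2*e23 - 21/8*e123
second term: 7/2 - 54*e1 + 97/12*e2 - 17*e3 + 27*e12 - 10*e13 - 37/2*e23 - 21/8*e123
Answer: 16


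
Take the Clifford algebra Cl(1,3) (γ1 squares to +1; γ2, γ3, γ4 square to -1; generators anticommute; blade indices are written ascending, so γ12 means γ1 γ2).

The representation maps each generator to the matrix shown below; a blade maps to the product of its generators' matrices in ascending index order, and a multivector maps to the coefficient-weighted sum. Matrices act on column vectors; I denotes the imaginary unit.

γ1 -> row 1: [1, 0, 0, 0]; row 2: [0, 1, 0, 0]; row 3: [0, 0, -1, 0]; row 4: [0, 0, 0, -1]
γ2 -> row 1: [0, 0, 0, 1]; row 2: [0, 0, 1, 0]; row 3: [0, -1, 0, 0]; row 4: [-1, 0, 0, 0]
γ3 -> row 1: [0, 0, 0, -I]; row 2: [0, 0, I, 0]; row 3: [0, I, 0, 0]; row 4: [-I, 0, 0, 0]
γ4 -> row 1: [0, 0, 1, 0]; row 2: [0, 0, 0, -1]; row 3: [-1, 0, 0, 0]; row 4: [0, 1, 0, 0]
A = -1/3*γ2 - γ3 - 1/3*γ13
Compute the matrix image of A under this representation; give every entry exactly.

Bivector images (products of the table entries): rho(γ13) = rho(γ1)rho(γ3) = row 1: [0, 0, 0, -I]; row 2: [0, 0, I, 0]; row 3: [0, -I, 0, 0]; row 4: [I, 0, 0, 0].
M = (-1/3)*rho(γ2) + (-1)*rho(γ3) + (-1/3)*rho(γ13), summed entrywise:
Answer: row 1: [0, 0, 0, -1/3 + 4*I/3]; row 2: [0, 0, -1/3 - 4*I/3, 0]; row 3: [0, 1/3 - 2*I/3, 0, 0]; row 4: [1/3 + 2*I/3, 0, 0, 0]


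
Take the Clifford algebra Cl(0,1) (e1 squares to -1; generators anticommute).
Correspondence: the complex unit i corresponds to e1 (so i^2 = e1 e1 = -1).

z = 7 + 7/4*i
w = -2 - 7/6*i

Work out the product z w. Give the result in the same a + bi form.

In blades: z = 7 + 7/4*e1, w = -2 - 7/6*e1.
Distribute z over w term by term (generator squares from the signature, products reordered to ascending indices): (7)*w = -14 - 49/6*e1; (7/4*e1)*w = 49/24 - 7/2*e1.
Sum: -287/24 - 35/3*e1; translating back through the correspondence:
Answer: -287/24 - 35/3*i


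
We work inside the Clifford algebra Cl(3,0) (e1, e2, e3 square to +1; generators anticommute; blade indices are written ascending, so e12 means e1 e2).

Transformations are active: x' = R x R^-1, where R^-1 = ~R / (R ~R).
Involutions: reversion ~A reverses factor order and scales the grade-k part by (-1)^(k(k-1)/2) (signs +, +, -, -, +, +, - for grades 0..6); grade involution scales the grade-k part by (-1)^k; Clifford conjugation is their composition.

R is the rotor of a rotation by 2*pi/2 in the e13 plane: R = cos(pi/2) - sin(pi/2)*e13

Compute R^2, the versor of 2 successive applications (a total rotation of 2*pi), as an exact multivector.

The rotor phase is half the rotation angle and phases add under composition, so 2 steps in the e13 plane accumulate phase 2*(pi/2) = pi: R^2 = cos(pi) - sin(pi)*e13.
cos(pi) = -1 and sin(pi) = 0, so R^2 = -1. The total rotation 2*pi is 1 full turn, so every vector returns to itself, yet the rotor is -1, on the OTHER sheet of the double cover (an odd number of 2*pi turns).
Answer: -1


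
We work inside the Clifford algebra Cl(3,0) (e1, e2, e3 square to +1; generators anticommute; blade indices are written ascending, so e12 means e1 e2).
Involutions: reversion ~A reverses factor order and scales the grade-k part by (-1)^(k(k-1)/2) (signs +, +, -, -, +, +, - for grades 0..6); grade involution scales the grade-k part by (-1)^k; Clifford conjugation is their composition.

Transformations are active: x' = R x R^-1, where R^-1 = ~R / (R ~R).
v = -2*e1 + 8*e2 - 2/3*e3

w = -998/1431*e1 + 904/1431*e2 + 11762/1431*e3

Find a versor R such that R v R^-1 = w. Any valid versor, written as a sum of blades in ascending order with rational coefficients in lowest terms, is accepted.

A norm check does it: q(v) = q(w) = 616/9, hence R = v + w = -3860/1431*e1 + 12352/1431*e2 + 10808/1431*e3 realises the map — parallel part kept, (v - w)/2 negated, v carried to w.
Answer: -3860/1431*e1 + 12352/1431*e2 + 10808/1431*e3


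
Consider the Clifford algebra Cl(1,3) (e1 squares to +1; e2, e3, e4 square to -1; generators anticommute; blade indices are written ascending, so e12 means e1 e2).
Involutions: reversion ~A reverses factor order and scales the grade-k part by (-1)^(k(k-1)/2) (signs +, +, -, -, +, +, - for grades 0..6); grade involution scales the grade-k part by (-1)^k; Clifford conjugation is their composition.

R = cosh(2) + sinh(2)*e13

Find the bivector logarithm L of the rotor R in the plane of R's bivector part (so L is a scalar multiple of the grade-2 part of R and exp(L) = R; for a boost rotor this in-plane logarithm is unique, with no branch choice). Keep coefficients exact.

The scalar part of R is cosh(2), giving the rapidity magnitude (cosh is even); the bivector part supplies orientation, its quotient by sinh of the rapidity is the plane, and L = rapidity * plane — unique in that plane, since flipping both signs leaves L unchanged.
Concretely: cosh(rapidity) = cosh(2) gives rapidity = ±2, and since rapidity/sinh(rapidity) is even the sign is immaterial: L = (rapidity/sinh(rapidity)) * <R>_2 = (2/sinh(2)) * <R>_2.
Answer: 2*e13


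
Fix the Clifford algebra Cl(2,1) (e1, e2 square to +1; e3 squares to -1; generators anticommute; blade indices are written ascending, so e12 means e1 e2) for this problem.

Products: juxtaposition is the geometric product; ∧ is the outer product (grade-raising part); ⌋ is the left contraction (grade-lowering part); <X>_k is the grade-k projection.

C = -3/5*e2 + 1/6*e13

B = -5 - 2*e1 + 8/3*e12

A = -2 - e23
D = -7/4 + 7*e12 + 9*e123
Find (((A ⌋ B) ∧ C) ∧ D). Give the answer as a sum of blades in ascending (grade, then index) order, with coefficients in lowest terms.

step 1: 10 + 4*e1 - 16/3*e12
step 2: -6*e2 - 12/5*e12 + 5/3*e13
step 3: 21/2*e2 + 21/5*e12 - 35/12*e13
Answer: 21/2*e2 + 21/5*e12 - 35/12*e13


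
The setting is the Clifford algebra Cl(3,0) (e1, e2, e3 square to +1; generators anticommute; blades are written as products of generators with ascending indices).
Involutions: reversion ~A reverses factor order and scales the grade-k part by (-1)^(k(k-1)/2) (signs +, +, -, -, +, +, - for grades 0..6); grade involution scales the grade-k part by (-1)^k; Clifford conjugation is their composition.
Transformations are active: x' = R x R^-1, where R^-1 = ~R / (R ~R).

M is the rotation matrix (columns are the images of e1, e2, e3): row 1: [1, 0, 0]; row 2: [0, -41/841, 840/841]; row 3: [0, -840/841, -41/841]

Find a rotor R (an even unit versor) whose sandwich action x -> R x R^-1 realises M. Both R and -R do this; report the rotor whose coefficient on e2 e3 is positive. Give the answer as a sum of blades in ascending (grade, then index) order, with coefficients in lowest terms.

Method: write R = a + b12*e1 e2 + b13*e1 e3 + b23*e2 e3 with a^2 + b12^2 + b13^2 + b23^2 = 1 (so R^-1 = ~R). Expanding the columns R e_j ~R gives tr M = 4a^2 - 1 and, from the antisymmetric part, M21 - M12 = -4a*b12, M13 - M31 = 4a*b13, M32 - M23 = -4a*b23.
Here tr M = 759/841, so a^2 = (1 + tr M)/4 = 400/841 and a = ±20/29. Taking a = 20/29: M21 - M12 = 0, M13 - M31 = 0, M32 - M23 = -1680/841, giving b12 = 0, b13 = 0, b23 = 21/29, i.e. R = 20/29 + 21/29*e2 e3.
Its e2 e3 coefficient is already positive.
Answer: 20/29 + 21/29*e2 e3. Key observation: the double cover Spin(3) -> SO(3) sends R and -R to the same matrix (trace 759/841 here), so the stated sign of the e2 e3 coefficient is what selects one sheet.


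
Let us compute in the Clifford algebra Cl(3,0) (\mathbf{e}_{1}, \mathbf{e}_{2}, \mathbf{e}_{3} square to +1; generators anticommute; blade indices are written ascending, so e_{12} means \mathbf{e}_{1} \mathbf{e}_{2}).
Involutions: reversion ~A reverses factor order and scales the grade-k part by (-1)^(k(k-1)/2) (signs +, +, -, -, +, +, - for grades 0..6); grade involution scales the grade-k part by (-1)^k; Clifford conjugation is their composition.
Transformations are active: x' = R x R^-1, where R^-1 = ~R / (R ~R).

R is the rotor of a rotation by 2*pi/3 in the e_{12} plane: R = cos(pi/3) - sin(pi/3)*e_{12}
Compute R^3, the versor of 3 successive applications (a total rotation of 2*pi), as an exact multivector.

The rotor phase is half the rotation angle and phases add under composition, so 3 steps in the e_{12} plane accumulate phase 3*(pi/3) = \pi: R^3 = cos(\pi) - sin(\pi)*e_{12}.
cos(\pi) = -1 and sin(\pi) = 0, so R^3 = -1. The total rotation 2*pi is 1 full turn, so every vector returns to itself, yet the rotor is -1, on the OTHER sheet of the double cover (an odd number of 2*pi turns).
Answer: -1


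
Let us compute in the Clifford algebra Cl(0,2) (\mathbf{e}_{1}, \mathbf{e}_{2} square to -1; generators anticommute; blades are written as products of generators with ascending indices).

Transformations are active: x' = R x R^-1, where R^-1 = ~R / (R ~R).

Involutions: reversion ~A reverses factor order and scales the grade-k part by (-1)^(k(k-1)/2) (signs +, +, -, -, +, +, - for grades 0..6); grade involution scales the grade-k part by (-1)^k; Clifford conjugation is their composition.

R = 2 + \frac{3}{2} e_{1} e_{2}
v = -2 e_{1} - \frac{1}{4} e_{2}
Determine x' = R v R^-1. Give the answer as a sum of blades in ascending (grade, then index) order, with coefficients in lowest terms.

~R = 2 - \frac{3}{2} e_{1} e_{2}, and R ~R = \frac{25}{4}, so R^-1 = ~R / (\frac{25}{4}).
R v = -\frac{29}{8} e_{1} - \frac{7}{2} e_{2}
Answer: -\frac{8}{25} e_{1} - \frac{199}{100} e_{2}


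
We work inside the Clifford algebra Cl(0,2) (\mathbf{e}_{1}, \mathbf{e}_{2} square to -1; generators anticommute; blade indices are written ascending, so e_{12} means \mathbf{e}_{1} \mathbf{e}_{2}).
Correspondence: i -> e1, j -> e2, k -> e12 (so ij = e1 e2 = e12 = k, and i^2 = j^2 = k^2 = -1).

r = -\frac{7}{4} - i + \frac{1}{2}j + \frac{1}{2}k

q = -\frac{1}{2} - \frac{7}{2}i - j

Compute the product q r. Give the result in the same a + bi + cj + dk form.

In blades: q = -\frac{1}{2} - \frac{7}{2} e_{1} - e_{2}, r = -\frac{7}{4} - e_{1} + \frac{1}{2} e_{2} + \frac{1}{2} e_{12}.
Distribute q over r term by term (generator squares from the signature, products reordered to ascending indices): (-\frac{1}{2})*r = \frac{7}{8} + \frac{1}{2} e_{1} - \frac{1}{4} e_{2} - \frac{1}{4} e_{12}; (-\frac{7}{2} e_{1})*r = -\frac{7}{2} + \frac{49}{8} e_{1} + \frac{7}{4} e_{2} - \frac{7}{4} e_{12}; (-e_{2})*r = \frac{1}{2} - \frac{1}{2} e_{1} + \frac{7}{4} e_{2} - e_{12}.
Sum: -\frac{17}{8} + \frac{49}{8} e_{1} + \frac{13}{4} e_{2} - 3 e_{12}; translating back through the correspondence:
Answer: -\frac{17}{8} + \frac{49}{8}i + \frac{13}{4}j - 3k


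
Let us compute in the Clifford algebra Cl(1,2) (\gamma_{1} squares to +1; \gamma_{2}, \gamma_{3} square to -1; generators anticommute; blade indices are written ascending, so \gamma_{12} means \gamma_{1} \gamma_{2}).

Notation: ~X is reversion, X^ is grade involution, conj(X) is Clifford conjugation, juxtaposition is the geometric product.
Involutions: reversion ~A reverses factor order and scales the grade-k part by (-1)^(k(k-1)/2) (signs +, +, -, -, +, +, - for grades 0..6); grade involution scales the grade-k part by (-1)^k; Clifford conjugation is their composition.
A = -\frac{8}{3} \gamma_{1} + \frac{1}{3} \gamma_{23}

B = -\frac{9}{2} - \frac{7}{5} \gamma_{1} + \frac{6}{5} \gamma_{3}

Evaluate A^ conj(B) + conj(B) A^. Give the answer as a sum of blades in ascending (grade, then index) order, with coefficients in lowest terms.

first term: \frac{56}{15} - 12 \gamma_{1} + \frac{2}{5} \gamma_{2} - \frac{16}{5} \gamma_{13} - \frac{3}{2} \gamma_{23} + \frac{7}{15} \gamma_{123}
second term: \frac{56}{15} - 12 \gamma_{1} - \frac{2}{5} \gamma_{2} + \frac{16}{5} \gamma_{13} - \frac{3}{2} \gamma_{23} + \frac{7}{15} \gamma_{123}
Answer: \frac{112}{15} - 24 \gamma_{1} - 3 \gamma_{23} + \frac{14}{15} \gamma_{123}


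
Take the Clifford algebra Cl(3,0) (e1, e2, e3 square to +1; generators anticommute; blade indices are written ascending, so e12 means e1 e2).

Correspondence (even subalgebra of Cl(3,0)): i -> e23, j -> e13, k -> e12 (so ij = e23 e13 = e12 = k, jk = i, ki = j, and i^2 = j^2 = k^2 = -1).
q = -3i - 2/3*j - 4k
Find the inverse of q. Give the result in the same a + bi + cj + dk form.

In blades: q = -4*e12 - 2/3*e13 - 3*e23.
With qbar = 4*e12 + 2/3*e13 + 3*e23 (scalar fixed, mapped units negated), q qbar = 229/9 (the sum of squared coefficients), so q^-1 = qbar / (229/9) = 36/229*e12 + 6/229*e13 + 27/229*e23; translating back:
Answer: 27/229*i + 6/229*j + 36/229*k


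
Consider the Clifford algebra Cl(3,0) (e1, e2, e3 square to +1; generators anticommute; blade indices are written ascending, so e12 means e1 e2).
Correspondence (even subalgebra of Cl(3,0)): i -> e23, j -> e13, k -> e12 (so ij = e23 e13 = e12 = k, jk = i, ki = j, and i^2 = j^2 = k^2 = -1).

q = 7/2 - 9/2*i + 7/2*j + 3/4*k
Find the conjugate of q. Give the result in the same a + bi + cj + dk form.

In blades: q = 7/2 + 3/4*e12 + 7/2*e13 - 9/2*e23.
Quaternion conjugation is reversion on the even subalgebra: the scalar is fixed and every grade-2 blade flips sign, giving 7/2 - 3/4*e12 - 7/2*e13 + 9/2*e23; translating back:
Answer: 7/2 + 9/2*i - 7/2*j - 3/4*k


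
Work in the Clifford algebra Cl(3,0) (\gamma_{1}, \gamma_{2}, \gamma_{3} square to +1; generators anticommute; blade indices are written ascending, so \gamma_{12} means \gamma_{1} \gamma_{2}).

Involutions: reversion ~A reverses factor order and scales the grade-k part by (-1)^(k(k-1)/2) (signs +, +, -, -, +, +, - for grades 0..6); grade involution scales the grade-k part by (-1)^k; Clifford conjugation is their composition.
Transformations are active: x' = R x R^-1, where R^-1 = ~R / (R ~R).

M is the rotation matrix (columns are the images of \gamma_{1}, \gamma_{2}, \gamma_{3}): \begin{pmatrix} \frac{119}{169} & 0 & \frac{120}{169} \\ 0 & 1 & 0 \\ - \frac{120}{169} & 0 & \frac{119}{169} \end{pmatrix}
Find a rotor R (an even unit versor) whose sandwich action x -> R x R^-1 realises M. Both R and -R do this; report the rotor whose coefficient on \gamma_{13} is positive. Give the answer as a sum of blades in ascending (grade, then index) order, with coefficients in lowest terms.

Method: write R = a + b12*\gamma_{12} + b13*\gamma_{13} + b23*\gamma_{23} with a^2 + b12^2 + b13^2 + b23^2 = 1 (so R^-1 = ~R). Expanding the columns R e_j ~R gives tr M = 4a^2 - 1 and, from the antisymmetric part, M21 - M12 = -4a*b12, M13 - M31 = 4a*b13, M32 - M23 = -4a*b23.
Here tr M = \frac{407}{169}, so a^2 = (1 + tr M)/4 = \frac{144}{169} and a = ±\frac{12}{13}. Taking a = \frac{12}{13}: M21 - M12 = 0, M13 - M31 = \frac{240}{169}, M32 - M23 = 0, giving b12 = 0, b13 = \frac{5}{13}, b23 = 0, i.e. R = \frac{12}{13} + \frac{5}{13} \gamma_{13}.
Its \gamma_{13} coefficient is already positive.
Answer: \frac{12}{13} + \frac{5}{13} \gamma_{13}. Sheet selection: the two-to-one cover makes ±R indistinguishable at the matrix level (trace \frac{407}{169}), so uniqueness comes from the required sign on \gamma_{13}.


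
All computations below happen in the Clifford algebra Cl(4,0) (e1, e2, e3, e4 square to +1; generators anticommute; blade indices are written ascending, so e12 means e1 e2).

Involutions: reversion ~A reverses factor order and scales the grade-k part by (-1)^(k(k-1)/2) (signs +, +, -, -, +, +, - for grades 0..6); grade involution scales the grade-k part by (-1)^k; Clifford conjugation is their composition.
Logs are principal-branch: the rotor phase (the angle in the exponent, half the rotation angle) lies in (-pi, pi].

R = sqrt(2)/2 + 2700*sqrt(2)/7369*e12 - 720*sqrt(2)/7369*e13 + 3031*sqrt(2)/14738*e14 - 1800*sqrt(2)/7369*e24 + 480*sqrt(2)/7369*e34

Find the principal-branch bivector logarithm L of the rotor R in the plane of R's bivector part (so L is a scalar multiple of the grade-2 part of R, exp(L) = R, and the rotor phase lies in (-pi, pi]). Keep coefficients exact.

The scalar part of R is sqrt(2)/2, which pins the rotor phase on the principal branch; dividing the bivector part by the sine of that phase recovers the unit plane, and L is the phase times that plane.
Concretely: cos(phase) = sqrt(2)/2 gives phase = ±pi/4, and since phase/sin(phase) is even the sign is immaterial: L = (phase/sin(phase)) * <R>_2 = (sqrt(2)*pi/4) * <R>_2.
Answer: 1350*pi/7369*e12 - 360*pi/7369*e13 + 3031*pi/29476*e14 - 900*pi/7369*e24 + 240*pi/7369*e34


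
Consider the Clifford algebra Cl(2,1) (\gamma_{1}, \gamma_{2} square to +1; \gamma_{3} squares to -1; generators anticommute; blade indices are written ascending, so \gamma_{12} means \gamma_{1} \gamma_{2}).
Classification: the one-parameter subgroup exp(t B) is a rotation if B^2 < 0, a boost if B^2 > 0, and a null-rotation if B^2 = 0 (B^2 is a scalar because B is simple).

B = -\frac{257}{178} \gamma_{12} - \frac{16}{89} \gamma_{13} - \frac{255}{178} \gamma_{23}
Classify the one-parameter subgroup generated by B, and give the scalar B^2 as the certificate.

B^2 term by term: the squares give (-\frac{257}{178})^2*(\gamma_{12})^2 + (-\frac{16}{89})^2*(\gamma_{13})^2 + (-\frac{255}{178})^2*(\gamma_{23})^2 = \frac{66049}{31684}*(-1) + \frac{256}{7921}*(+1) + \frac{65025}{31684}*(+1) = 0 (each basis 2-blade squares to minus the product of its generators' squares); cross terms between blades sharing an index anticommute and cancel. So B^2 = 0.
Answer: null-rotation, certificate B^2 = 0. Note: conjugating B changes its blade decomposition but never the scalar B^2 = 0, whose sign settles the classification.


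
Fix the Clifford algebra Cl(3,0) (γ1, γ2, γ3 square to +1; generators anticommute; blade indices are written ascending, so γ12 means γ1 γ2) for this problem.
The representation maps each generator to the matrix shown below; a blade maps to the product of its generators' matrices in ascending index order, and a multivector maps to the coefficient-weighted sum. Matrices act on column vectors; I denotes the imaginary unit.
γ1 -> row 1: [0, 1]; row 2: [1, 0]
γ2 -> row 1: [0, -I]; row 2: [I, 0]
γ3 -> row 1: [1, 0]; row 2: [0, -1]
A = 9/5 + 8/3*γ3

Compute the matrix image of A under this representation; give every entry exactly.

M = (9/5)*1 + (8/3)*rho(γ3), summed entrywise (1 is the identity matrix):
Answer: row 1: [67/15, 0]; row 2: [0, -13/15]


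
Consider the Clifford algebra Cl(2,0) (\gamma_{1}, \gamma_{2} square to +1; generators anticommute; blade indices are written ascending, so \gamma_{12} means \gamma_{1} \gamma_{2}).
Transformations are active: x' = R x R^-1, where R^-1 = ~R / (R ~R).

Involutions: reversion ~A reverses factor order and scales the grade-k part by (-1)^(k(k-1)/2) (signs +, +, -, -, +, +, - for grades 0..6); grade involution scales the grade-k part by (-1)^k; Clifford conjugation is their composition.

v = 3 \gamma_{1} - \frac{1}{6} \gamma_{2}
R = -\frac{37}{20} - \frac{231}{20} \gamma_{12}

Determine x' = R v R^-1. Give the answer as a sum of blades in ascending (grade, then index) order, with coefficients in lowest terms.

~R = -\frac{37}{20} + \frac{231}{20} \gamma_{12}, and R ~R = \frac{5473}{40}, so R^-1 = ~R / (\frac{5473}{40}).
R v = -\frac{29}{8} \gamma_{1} + \frac{839}{24} \gamma_{2}
Answer: -\frac{31765}{10946} \gamma_{1} - \frac{12785}{16419} \gamma_{2}


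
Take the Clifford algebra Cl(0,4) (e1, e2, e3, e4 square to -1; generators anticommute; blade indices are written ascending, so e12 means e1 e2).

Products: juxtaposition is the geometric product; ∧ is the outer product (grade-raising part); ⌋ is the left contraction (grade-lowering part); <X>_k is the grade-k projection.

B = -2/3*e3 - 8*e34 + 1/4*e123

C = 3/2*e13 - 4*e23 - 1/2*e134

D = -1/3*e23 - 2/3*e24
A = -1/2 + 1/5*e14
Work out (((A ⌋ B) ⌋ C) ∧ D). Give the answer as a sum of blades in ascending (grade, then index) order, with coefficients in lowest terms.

step 1: 1/3*e3 + 4*e34 - 1/8*e123
step 2: 5/2*e1 - 4/3*e2 - 1/6*e14
step 3: -5/6*e123 - 5/3*e124 + 1/18*e1234
Answer: -5/6*e123 - 5/3*e124 + 1/18*e1234


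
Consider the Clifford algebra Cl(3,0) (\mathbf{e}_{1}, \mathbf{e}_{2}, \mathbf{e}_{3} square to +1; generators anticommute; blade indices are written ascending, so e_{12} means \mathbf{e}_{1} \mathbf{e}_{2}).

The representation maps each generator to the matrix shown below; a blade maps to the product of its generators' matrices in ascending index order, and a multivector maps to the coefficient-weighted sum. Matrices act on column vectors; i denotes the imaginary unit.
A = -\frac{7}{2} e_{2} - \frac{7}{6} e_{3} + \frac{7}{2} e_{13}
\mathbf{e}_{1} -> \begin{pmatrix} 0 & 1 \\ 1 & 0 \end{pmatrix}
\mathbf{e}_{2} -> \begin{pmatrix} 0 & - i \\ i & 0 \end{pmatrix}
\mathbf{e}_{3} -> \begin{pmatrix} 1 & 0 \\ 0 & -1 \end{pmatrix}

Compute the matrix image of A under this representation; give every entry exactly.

Bivector images (products of the table entries): rho(e_{13}) = rho(\mathbf{e}_{1})rho(\mathbf{e}_{3}) = \begin{pmatrix} 0 & -1 \\ 1 & 0 \end{pmatrix}.
M = (-\frac{7}{2})*rho(e_{2}) + (-\frac{7}{6})*rho(e_{3}) + (\frac{7}{2})*rho(e_{13}), summed entrywise:
Answer: \begin{pmatrix} - \frac{7}{6} & - \frac{7}{2} + \frac{7 i}{2} \\ \frac{7}{2} - \frac{7 i}{2} & \frac{7}{6} \end{pmatrix}


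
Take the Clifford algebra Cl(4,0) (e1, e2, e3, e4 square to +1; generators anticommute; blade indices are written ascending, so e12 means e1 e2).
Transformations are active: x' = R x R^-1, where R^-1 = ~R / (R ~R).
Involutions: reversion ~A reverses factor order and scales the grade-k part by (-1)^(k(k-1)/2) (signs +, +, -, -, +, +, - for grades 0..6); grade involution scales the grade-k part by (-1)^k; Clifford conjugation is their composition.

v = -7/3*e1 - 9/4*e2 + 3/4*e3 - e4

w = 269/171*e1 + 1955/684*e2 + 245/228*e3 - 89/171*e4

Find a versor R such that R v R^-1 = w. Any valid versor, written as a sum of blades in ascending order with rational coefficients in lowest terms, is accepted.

Sketch: the shared square 869/72 makes R = v + w = -130/171*e1 + 104/171*e2 + 104/57*e3 - 260/171*e4 the natural versor; its sandwich fixes that direction, negates (v - w)/2, and sends v to w.
Answer: -130/171*e1 + 104/171*e2 + 104/57*e3 - 260/171*e4


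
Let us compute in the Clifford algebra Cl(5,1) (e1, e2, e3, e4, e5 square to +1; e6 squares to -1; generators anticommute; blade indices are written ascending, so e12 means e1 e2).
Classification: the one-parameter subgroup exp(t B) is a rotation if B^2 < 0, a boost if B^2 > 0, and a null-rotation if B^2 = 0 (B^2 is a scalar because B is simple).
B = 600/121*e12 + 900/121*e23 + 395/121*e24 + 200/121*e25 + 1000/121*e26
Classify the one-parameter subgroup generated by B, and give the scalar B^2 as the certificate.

B^2 term by term: the squares give (600/121)^2*(e12)^2 + (900/121)^2*(e23)^2 + (395/121)^2*(e24)^2 + (200/121)^2*(e25)^2 + (1000/121)^2*(e26)^2 = 360000/14641*(-1) + 810000/14641*(-1) + 156025/14641*(-1) + 40000/14641*(-1) + 1000000/14641*(+1) = -25 (each basis 2-blade squares to minus the product of its generators' squares); cross terms between blades sharing an index anticommute and cancel. So B^2 = -25.
Answer: rotation, certificate B^2 = -25. One invariant decides it: the square -25 survives every conjugation, and its sign is exactly the classification.


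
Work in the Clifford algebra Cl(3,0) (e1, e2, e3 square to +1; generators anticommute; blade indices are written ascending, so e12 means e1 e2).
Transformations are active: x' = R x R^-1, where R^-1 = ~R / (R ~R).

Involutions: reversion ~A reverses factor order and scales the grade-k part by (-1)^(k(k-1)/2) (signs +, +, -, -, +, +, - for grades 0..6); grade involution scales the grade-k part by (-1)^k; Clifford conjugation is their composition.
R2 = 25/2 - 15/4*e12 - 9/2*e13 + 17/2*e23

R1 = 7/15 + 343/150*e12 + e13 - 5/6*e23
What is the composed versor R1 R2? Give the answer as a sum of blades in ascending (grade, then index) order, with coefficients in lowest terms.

Distribute over the terms of R1 (each basis-blade product reordered to ascending indices, repeated generators contracted through their squares):
(7/15) R2 = 35/6 - 7/4*e12 - 21/10*e13 + 119/30*e23
(343/150*e12) R2 = 343/40 + 343/12*e12 + 5831/300*e13 + 1029/100*e23
(e13) R2 = 9/2 - 17/2*e12 + 25/2*e13 - 15/4*e23
(-5/6*e23) R2 = 85/12 + 15/4*e12 - 25/8*e13 - 125/12*e23
Summing the partial products and collecting blades:
Answer: 3119/120 + 265/12*e12 + 16027/600*e13 + 9/100*e23


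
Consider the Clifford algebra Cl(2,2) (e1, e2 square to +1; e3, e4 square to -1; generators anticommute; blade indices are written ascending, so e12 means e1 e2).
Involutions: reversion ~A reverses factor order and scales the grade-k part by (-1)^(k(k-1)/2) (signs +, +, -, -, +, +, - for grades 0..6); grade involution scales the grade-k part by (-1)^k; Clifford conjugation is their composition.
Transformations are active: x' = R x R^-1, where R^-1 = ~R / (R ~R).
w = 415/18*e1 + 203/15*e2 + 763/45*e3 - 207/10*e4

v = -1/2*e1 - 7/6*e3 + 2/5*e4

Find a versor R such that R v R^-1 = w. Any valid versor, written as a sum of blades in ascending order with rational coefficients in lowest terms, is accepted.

The midline construction: v and w both square to -286/225, so reflecting in their sum 203/9*e1 + 203/15*e2 + 1421/90*e3 - 203/10*e4 exchanges them.
Answer: 203/9*e1 + 203/15*e2 + 1421/90*e3 - 203/10*e4
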